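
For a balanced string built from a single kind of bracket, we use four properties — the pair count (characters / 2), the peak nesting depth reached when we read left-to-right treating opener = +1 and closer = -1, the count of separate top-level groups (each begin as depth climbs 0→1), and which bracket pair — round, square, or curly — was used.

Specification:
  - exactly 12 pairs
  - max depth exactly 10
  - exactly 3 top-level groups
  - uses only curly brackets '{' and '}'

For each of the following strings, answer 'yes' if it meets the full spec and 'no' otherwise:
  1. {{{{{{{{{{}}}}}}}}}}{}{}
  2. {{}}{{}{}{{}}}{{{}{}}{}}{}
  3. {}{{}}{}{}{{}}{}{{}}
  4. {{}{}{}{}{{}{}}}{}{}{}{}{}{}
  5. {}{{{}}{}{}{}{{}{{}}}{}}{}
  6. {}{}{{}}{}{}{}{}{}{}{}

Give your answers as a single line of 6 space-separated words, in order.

Answer: yes no no no no no

Derivation:
String 1 '{{{{{{{{{{}}}}}}}}}}{}{}': depth seq [1 2 3 4 5 6 7 8 9 10 9 8 7 6 5 4 3 2 1 0 1 0 1 0]
  -> pairs=12 depth=10 groups=3 -> yes
String 2 '{{}}{{}{}{{}}}{{{}{}}{}}{}': depth seq [1 2 1 0 1 2 1 2 1 2 3 2 1 0 1 2 3 2 3 2 1 2 1 0 1 0]
  -> pairs=13 depth=3 groups=4 -> no
String 3 '{}{{}}{}{}{{}}{}{{}}': depth seq [1 0 1 2 1 0 1 0 1 0 1 2 1 0 1 0 1 2 1 0]
  -> pairs=10 depth=2 groups=7 -> no
String 4 '{{}{}{}{}{{}{}}}{}{}{}{}{}{}': depth seq [1 2 1 2 1 2 1 2 1 2 3 2 3 2 1 0 1 0 1 0 1 0 1 0 1 0 1 0]
  -> pairs=14 depth=3 groups=7 -> no
String 5 '{}{{{}}{}{}{}{{}{{}}}{}}{}': depth seq [1 0 1 2 3 2 1 2 1 2 1 2 1 2 3 2 3 4 3 2 1 2 1 0 1 0]
  -> pairs=13 depth=4 groups=3 -> no
String 6 '{}{}{{}}{}{}{}{}{}{}{}': depth seq [1 0 1 0 1 2 1 0 1 0 1 0 1 0 1 0 1 0 1 0 1 0]
  -> pairs=11 depth=2 groups=10 -> no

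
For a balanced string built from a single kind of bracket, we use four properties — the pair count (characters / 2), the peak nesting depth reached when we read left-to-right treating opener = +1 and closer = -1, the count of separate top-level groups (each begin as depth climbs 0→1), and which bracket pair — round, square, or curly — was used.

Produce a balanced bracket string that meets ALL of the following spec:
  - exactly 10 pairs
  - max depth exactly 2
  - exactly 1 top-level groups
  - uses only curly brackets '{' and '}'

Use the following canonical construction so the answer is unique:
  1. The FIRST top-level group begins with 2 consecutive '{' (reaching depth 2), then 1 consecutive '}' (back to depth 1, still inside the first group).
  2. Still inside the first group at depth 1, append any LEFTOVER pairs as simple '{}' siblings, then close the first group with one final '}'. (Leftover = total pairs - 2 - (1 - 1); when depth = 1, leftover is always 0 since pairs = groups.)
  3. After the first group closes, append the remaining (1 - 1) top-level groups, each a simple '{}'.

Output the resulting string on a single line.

Spec: pairs=10 depth=2 groups=1
Leftover pairs = 10 - 2 - (1-1) = 8
First group: deep chain of depth 2 + 8 sibling pairs
Remaining 0 groups: simple '{}' each

Answer: {{}{}{}{}{}{}{}{}{}}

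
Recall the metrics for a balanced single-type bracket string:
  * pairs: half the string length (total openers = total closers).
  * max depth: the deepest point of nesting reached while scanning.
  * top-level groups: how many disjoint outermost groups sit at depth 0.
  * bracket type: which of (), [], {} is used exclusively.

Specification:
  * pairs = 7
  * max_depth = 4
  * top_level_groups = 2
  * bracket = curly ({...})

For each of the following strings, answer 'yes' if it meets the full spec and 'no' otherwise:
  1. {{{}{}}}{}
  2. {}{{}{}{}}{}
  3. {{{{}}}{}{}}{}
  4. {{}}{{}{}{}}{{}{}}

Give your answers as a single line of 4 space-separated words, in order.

Answer: no no yes no

Derivation:
String 1 '{{{}{}}}{}': depth seq [1 2 3 2 3 2 1 0 1 0]
  -> pairs=5 depth=3 groups=2 -> no
String 2 '{}{{}{}{}}{}': depth seq [1 0 1 2 1 2 1 2 1 0 1 0]
  -> pairs=6 depth=2 groups=3 -> no
String 3 '{{{{}}}{}{}}{}': depth seq [1 2 3 4 3 2 1 2 1 2 1 0 1 0]
  -> pairs=7 depth=4 groups=2 -> yes
String 4 '{{}}{{}{}{}}{{}{}}': depth seq [1 2 1 0 1 2 1 2 1 2 1 0 1 2 1 2 1 0]
  -> pairs=9 depth=2 groups=3 -> no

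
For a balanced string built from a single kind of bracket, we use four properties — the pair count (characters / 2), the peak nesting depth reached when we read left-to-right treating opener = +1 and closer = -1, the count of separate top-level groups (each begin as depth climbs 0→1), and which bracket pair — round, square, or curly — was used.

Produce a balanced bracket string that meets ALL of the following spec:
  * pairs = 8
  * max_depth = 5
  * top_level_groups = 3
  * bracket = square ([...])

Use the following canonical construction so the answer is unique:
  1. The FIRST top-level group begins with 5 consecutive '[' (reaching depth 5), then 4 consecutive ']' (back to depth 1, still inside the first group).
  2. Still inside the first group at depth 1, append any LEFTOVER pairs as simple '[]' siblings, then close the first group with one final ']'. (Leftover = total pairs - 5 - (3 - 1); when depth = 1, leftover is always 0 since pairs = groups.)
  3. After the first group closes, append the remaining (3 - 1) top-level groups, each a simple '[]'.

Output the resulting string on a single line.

Spec: pairs=8 depth=5 groups=3
Leftover pairs = 8 - 5 - (3-1) = 1
First group: deep chain of depth 5 + 1 sibling pairs
Remaining 2 groups: simple '[]' each

Answer: [[[[[]]]][]][][]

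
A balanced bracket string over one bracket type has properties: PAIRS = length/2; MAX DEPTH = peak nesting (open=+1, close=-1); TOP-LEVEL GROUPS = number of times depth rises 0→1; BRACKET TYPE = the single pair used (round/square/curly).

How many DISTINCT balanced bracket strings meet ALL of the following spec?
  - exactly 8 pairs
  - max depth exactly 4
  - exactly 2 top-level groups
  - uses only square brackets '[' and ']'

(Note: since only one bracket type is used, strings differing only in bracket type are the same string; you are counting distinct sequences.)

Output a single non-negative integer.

Answer: 179

Derivation:
Spec: pairs=8 depth=4 groups=2
Count(depth <= 4) = 323
Count(depth <= 3) = 144
Count(depth == 4) = 323 - 144 = 179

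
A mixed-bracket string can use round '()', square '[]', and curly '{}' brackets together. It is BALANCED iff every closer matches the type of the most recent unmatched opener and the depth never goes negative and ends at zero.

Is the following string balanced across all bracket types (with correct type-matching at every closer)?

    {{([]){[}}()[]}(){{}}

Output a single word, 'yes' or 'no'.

Answer: no

Derivation:
pos 0: push '{'; stack = {
pos 1: push '{'; stack = {{
pos 2: push '('; stack = {{(
pos 3: push '['; stack = {{([
pos 4: ']' matches '['; pop; stack = {{(
pos 5: ')' matches '('; pop; stack = {{
pos 6: push '{'; stack = {{{
pos 7: push '['; stack = {{{[
pos 8: saw closer '}' but top of stack is '[' (expected ']') → INVALID
Verdict: type mismatch at position 8: '}' closes '[' → no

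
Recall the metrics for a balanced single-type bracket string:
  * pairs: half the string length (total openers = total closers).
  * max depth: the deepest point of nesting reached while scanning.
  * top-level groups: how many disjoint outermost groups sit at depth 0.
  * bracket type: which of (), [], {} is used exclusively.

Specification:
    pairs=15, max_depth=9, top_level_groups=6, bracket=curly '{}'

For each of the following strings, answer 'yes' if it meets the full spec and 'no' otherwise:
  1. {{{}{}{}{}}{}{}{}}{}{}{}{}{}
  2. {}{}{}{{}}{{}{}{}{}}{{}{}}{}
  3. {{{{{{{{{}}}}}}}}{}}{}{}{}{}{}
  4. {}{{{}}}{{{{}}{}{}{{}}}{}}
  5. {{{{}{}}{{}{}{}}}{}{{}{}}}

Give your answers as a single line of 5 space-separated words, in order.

String 1 '{{{}{}{}{}}{}{}{}}{}{}{}{}{}': depth seq [1 2 3 2 3 2 3 2 3 2 1 2 1 2 1 2 1 0 1 0 1 0 1 0 1 0 1 0]
  -> pairs=14 depth=3 groups=6 -> no
String 2 '{}{}{}{{}}{{}{}{}{}}{{}{}}{}': depth seq [1 0 1 0 1 0 1 2 1 0 1 2 1 2 1 2 1 2 1 0 1 2 1 2 1 0 1 0]
  -> pairs=14 depth=2 groups=7 -> no
String 3 '{{{{{{{{{}}}}}}}}{}}{}{}{}{}{}': depth seq [1 2 3 4 5 6 7 8 9 8 7 6 5 4 3 2 1 2 1 0 1 0 1 0 1 0 1 0 1 0]
  -> pairs=15 depth=9 groups=6 -> yes
String 4 '{}{{{}}}{{{{}}{}{}{{}}}{}}': depth seq [1 0 1 2 3 2 1 0 1 2 3 4 3 2 3 2 3 2 3 4 3 2 1 2 1 0]
  -> pairs=13 depth=4 groups=3 -> no
String 5 '{{{{}{}}{{}{}{}}}{}{{}{}}}': depth seq [1 2 3 4 3 4 3 2 3 4 3 4 3 4 3 2 1 2 1 2 3 2 3 2 1 0]
  -> pairs=13 depth=4 groups=1 -> no

Answer: no no yes no no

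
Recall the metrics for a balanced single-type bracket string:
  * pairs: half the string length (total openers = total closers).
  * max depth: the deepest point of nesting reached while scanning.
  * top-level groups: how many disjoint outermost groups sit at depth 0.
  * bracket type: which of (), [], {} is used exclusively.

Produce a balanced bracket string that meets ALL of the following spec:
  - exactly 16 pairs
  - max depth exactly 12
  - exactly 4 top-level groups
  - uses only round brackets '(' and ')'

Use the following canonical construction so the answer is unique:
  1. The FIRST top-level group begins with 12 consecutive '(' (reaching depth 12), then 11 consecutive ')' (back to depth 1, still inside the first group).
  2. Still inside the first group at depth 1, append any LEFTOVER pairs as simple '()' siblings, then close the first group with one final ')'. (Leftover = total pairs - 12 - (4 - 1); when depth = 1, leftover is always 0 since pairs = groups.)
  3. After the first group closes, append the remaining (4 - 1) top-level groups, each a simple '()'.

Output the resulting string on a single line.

Answer: (((((((((((()))))))))))())()()()

Derivation:
Spec: pairs=16 depth=12 groups=4
Leftover pairs = 16 - 12 - (4-1) = 1
First group: deep chain of depth 12 + 1 sibling pairs
Remaining 3 groups: simple '()' each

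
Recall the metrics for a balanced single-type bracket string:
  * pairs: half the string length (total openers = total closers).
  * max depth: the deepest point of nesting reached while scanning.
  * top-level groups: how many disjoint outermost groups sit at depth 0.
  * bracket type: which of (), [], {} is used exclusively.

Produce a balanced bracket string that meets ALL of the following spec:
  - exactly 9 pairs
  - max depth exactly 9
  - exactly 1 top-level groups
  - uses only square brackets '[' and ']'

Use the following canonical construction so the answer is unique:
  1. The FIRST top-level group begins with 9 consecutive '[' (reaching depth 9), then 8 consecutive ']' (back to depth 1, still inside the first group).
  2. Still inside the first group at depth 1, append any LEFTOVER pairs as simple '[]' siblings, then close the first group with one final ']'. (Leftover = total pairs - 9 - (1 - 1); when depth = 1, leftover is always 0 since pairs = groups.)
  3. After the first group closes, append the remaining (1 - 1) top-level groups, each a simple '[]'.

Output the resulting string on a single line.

Answer: [[[[[[[[[]]]]]]]]]

Derivation:
Spec: pairs=9 depth=9 groups=1
Leftover pairs = 9 - 9 - (1-1) = 0
First group: deep chain of depth 9 + 0 sibling pairs
Remaining 0 groups: simple '[]' each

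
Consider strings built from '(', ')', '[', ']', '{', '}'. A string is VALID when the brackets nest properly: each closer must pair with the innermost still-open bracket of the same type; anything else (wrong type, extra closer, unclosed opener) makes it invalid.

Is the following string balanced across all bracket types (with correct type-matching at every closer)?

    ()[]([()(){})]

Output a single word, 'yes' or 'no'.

Answer: no

Derivation:
pos 0: push '('; stack = (
pos 1: ')' matches '('; pop; stack = (empty)
pos 2: push '['; stack = [
pos 3: ']' matches '['; pop; stack = (empty)
pos 4: push '('; stack = (
pos 5: push '['; stack = ([
pos 6: push '('; stack = ([(
pos 7: ')' matches '('; pop; stack = ([
pos 8: push '('; stack = ([(
pos 9: ')' matches '('; pop; stack = ([
pos 10: push '{'; stack = ([{
pos 11: '}' matches '{'; pop; stack = ([
pos 12: saw closer ')' but top of stack is '[' (expected ']') → INVALID
Verdict: type mismatch at position 12: ')' closes '[' → no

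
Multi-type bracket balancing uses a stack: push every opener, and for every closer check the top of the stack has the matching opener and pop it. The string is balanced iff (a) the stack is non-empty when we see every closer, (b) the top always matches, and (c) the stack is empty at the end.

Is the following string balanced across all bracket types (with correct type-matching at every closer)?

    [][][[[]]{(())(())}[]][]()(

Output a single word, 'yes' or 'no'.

pos 0: push '['; stack = [
pos 1: ']' matches '['; pop; stack = (empty)
pos 2: push '['; stack = [
pos 3: ']' matches '['; pop; stack = (empty)
pos 4: push '['; stack = [
pos 5: push '['; stack = [[
pos 6: push '['; stack = [[[
pos 7: ']' matches '['; pop; stack = [[
pos 8: ']' matches '['; pop; stack = [
pos 9: push '{'; stack = [{
pos 10: push '('; stack = [{(
pos 11: push '('; stack = [{((
pos 12: ')' matches '('; pop; stack = [{(
pos 13: ')' matches '('; pop; stack = [{
pos 14: push '('; stack = [{(
pos 15: push '('; stack = [{((
pos 16: ')' matches '('; pop; stack = [{(
pos 17: ')' matches '('; pop; stack = [{
pos 18: '}' matches '{'; pop; stack = [
pos 19: push '['; stack = [[
pos 20: ']' matches '['; pop; stack = [
pos 21: ']' matches '['; pop; stack = (empty)
pos 22: push '['; stack = [
pos 23: ']' matches '['; pop; stack = (empty)
pos 24: push '('; stack = (
pos 25: ')' matches '('; pop; stack = (empty)
pos 26: push '('; stack = (
end: stack still non-empty (() → INVALID
Verdict: unclosed openers at end: ( → no

Answer: no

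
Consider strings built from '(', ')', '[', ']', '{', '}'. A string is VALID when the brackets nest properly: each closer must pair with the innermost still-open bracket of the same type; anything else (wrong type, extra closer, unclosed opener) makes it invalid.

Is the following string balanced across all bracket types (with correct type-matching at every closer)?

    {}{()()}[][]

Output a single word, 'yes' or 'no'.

Answer: yes

Derivation:
pos 0: push '{'; stack = {
pos 1: '}' matches '{'; pop; stack = (empty)
pos 2: push '{'; stack = {
pos 3: push '('; stack = {(
pos 4: ')' matches '('; pop; stack = {
pos 5: push '('; stack = {(
pos 6: ')' matches '('; pop; stack = {
pos 7: '}' matches '{'; pop; stack = (empty)
pos 8: push '['; stack = [
pos 9: ']' matches '['; pop; stack = (empty)
pos 10: push '['; stack = [
pos 11: ']' matches '['; pop; stack = (empty)
end: stack empty → VALID
Verdict: properly nested → yes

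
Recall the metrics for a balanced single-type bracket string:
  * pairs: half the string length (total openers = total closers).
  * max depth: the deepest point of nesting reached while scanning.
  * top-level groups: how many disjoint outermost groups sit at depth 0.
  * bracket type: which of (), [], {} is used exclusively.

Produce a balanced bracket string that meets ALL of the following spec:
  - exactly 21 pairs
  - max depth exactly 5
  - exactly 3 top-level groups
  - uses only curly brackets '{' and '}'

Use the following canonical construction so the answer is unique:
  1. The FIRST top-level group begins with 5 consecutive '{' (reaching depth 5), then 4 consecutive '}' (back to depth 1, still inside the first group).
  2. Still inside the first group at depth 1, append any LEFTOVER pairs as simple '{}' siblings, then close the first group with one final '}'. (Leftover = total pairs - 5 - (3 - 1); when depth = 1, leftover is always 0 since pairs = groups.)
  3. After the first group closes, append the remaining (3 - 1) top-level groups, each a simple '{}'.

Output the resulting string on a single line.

Spec: pairs=21 depth=5 groups=3
Leftover pairs = 21 - 5 - (3-1) = 14
First group: deep chain of depth 5 + 14 sibling pairs
Remaining 2 groups: simple '{}' each

Answer: {{{{{}}}}{}{}{}{}{}{}{}{}{}{}{}{}{}{}}{}{}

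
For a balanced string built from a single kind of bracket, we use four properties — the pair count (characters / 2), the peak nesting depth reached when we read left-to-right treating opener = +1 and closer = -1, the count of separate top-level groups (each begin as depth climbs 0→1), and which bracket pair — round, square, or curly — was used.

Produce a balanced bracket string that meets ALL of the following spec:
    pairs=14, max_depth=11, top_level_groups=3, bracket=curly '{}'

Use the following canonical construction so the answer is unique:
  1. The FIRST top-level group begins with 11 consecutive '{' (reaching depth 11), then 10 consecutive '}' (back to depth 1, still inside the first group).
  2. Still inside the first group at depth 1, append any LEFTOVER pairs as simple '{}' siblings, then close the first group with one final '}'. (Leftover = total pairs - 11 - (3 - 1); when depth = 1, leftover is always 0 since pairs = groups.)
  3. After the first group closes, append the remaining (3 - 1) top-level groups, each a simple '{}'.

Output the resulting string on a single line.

Answer: {{{{{{{{{{{}}}}}}}}}}{}}{}{}

Derivation:
Spec: pairs=14 depth=11 groups=3
Leftover pairs = 14 - 11 - (3-1) = 1
First group: deep chain of depth 11 + 1 sibling pairs
Remaining 2 groups: simple '{}' each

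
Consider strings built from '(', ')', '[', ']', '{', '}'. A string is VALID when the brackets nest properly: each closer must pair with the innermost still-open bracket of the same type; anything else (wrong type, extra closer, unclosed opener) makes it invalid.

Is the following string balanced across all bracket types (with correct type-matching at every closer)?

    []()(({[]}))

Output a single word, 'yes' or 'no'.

pos 0: push '['; stack = [
pos 1: ']' matches '['; pop; stack = (empty)
pos 2: push '('; stack = (
pos 3: ')' matches '('; pop; stack = (empty)
pos 4: push '('; stack = (
pos 5: push '('; stack = ((
pos 6: push '{'; stack = (({
pos 7: push '['; stack = (({[
pos 8: ']' matches '['; pop; stack = (({
pos 9: '}' matches '{'; pop; stack = ((
pos 10: ')' matches '('; pop; stack = (
pos 11: ')' matches '('; pop; stack = (empty)
end: stack empty → VALID
Verdict: properly nested → yes

Answer: yes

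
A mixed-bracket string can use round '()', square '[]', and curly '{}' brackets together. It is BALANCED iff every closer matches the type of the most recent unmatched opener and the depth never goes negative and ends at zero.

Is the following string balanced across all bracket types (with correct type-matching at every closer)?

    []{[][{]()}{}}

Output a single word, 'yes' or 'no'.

Answer: no

Derivation:
pos 0: push '['; stack = [
pos 1: ']' matches '['; pop; stack = (empty)
pos 2: push '{'; stack = {
pos 3: push '['; stack = {[
pos 4: ']' matches '['; pop; stack = {
pos 5: push '['; stack = {[
pos 6: push '{'; stack = {[{
pos 7: saw closer ']' but top of stack is '{' (expected '}') → INVALID
Verdict: type mismatch at position 7: ']' closes '{' → no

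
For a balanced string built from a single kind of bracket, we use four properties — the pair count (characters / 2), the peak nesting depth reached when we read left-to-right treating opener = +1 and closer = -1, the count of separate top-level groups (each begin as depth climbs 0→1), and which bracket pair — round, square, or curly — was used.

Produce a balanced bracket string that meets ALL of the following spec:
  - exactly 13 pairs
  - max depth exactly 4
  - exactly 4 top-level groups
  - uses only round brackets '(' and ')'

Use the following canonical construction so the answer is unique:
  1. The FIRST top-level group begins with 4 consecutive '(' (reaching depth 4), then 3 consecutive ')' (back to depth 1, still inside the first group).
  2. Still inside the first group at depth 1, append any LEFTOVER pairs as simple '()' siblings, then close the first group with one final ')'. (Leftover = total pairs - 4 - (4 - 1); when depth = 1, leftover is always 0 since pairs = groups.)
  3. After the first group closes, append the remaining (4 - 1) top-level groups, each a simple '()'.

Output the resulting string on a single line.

Answer: (((()))()()()()()())()()()

Derivation:
Spec: pairs=13 depth=4 groups=4
Leftover pairs = 13 - 4 - (4-1) = 6
First group: deep chain of depth 4 + 6 sibling pairs
Remaining 3 groups: simple '()' each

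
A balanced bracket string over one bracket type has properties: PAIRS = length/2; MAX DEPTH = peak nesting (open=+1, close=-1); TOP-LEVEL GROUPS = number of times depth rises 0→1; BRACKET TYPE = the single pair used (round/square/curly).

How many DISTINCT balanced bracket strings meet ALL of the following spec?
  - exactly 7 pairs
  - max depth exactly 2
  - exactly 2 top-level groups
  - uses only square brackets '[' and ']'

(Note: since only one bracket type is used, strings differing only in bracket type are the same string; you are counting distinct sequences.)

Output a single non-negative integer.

Spec: pairs=7 depth=2 groups=2
Count(depth <= 2) = 6
Count(depth <= 1) = 0
Count(depth == 2) = 6 - 0 = 6

Answer: 6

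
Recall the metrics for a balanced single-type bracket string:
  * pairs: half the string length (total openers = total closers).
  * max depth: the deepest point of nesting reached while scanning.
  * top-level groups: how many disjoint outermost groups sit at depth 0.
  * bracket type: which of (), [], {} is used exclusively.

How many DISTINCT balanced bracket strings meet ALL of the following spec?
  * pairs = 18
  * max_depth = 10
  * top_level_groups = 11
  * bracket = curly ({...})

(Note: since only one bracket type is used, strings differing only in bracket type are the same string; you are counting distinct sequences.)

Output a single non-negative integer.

Answer: 0

Derivation:
Spec: pairs=18 depth=10 groups=11
Count(depth <= 10) = 211508
Count(depth <= 9) = 211508
Count(depth == 10) = 211508 - 211508 = 0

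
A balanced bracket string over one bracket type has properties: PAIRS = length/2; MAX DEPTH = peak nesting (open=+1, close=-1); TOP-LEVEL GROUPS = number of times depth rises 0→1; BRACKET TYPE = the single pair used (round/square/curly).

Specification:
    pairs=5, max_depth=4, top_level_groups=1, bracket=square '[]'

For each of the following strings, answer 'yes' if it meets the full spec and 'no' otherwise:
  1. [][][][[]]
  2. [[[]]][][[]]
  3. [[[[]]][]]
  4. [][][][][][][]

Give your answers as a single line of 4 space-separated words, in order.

String 1 '[][][][[]]': depth seq [1 0 1 0 1 0 1 2 1 0]
  -> pairs=5 depth=2 groups=4 -> no
String 2 '[[[]]][][[]]': depth seq [1 2 3 2 1 0 1 0 1 2 1 0]
  -> pairs=6 depth=3 groups=3 -> no
String 3 '[[[[]]][]]': depth seq [1 2 3 4 3 2 1 2 1 0]
  -> pairs=5 depth=4 groups=1 -> yes
String 4 '[][][][][][][]': depth seq [1 0 1 0 1 0 1 0 1 0 1 0 1 0]
  -> pairs=7 depth=1 groups=7 -> no

Answer: no no yes no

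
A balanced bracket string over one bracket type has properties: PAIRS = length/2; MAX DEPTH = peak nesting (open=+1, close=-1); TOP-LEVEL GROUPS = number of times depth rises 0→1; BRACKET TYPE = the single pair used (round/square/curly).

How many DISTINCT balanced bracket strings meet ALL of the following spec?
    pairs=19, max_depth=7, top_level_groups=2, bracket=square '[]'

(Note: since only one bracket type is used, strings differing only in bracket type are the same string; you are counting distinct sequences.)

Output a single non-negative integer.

Spec: pairs=19 depth=7 groups=2
Count(depth <= 7) = 345841920
Count(depth <= 6) = 236396426
Count(depth == 7) = 345841920 - 236396426 = 109445494

Answer: 109445494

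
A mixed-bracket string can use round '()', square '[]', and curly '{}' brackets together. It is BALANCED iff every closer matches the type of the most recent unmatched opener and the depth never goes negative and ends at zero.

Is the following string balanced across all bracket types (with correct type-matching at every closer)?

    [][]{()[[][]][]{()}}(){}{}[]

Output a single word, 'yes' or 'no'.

Answer: yes

Derivation:
pos 0: push '['; stack = [
pos 1: ']' matches '['; pop; stack = (empty)
pos 2: push '['; stack = [
pos 3: ']' matches '['; pop; stack = (empty)
pos 4: push '{'; stack = {
pos 5: push '('; stack = {(
pos 6: ')' matches '('; pop; stack = {
pos 7: push '['; stack = {[
pos 8: push '['; stack = {[[
pos 9: ']' matches '['; pop; stack = {[
pos 10: push '['; stack = {[[
pos 11: ']' matches '['; pop; stack = {[
pos 12: ']' matches '['; pop; stack = {
pos 13: push '['; stack = {[
pos 14: ']' matches '['; pop; stack = {
pos 15: push '{'; stack = {{
pos 16: push '('; stack = {{(
pos 17: ')' matches '('; pop; stack = {{
pos 18: '}' matches '{'; pop; stack = {
pos 19: '}' matches '{'; pop; stack = (empty)
pos 20: push '('; stack = (
pos 21: ')' matches '('; pop; stack = (empty)
pos 22: push '{'; stack = {
pos 23: '}' matches '{'; pop; stack = (empty)
pos 24: push '{'; stack = {
pos 25: '}' matches '{'; pop; stack = (empty)
pos 26: push '['; stack = [
pos 27: ']' matches '['; pop; stack = (empty)
end: stack empty → VALID
Verdict: properly nested → yes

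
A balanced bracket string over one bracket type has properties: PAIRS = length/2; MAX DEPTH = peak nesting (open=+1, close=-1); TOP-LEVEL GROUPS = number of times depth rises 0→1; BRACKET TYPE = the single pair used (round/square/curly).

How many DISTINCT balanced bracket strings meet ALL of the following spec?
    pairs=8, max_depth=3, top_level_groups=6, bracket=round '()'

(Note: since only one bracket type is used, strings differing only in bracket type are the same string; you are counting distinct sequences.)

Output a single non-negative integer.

Spec: pairs=8 depth=3 groups=6
Count(depth <= 3) = 27
Count(depth <= 2) = 21
Count(depth == 3) = 27 - 21 = 6

Answer: 6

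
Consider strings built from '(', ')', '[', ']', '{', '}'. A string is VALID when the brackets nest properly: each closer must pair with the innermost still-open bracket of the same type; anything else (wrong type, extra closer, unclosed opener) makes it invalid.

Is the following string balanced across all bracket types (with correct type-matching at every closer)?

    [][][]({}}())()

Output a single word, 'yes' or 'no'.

pos 0: push '['; stack = [
pos 1: ']' matches '['; pop; stack = (empty)
pos 2: push '['; stack = [
pos 3: ']' matches '['; pop; stack = (empty)
pos 4: push '['; stack = [
pos 5: ']' matches '['; pop; stack = (empty)
pos 6: push '('; stack = (
pos 7: push '{'; stack = ({
pos 8: '}' matches '{'; pop; stack = (
pos 9: saw closer '}' but top of stack is '(' (expected ')') → INVALID
Verdict: type mismatch at position 9: '}' closes '(' → no

Answer: no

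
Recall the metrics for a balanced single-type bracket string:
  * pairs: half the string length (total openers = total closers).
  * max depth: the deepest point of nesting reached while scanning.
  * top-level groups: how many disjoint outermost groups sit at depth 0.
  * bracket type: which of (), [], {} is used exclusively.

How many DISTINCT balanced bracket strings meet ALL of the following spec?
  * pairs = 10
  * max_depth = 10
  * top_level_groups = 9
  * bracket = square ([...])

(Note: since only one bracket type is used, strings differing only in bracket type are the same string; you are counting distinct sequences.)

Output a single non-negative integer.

Spec: pairs=10 depth=10 groups=9
Count(depth <= 10) = 9
Count(depth <= 9) = 9
Count(depth == 10) = 9 - 9 = 0

Answer: 0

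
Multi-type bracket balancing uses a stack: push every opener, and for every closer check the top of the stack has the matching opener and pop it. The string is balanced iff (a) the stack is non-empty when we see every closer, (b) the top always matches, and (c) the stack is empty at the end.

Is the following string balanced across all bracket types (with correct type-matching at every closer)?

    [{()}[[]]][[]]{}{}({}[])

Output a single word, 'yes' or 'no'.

pos 0: push '['; stack = [
pos 1: push '{'; stack = [{
pos 2: push '('; stack = [{(
pos 3: ')' matches '('; pop; stack = [{
pos 4: '}' matches '{'; pop; stack = [
pos 5: push '['; stack = [[
pos 6: push '['; stack = [[[
pos 7: ']' matches '['; pop; stack = [[
pos 8: ']' matches '['; pop; stack = [
pos 9: ']' matches '['; pop; stack = (empty)
pos 10: push '['; stack = [
pos 11: push '['; stack = [[
pos 12: ']' matches '['; pop; stack = [
pos 13: ']' matches '['; pop; stack = (empty)
pos 14: push '{'; stack = {
pos 15: '}' matches '{'; pop; stack = (empty)
pos 16: push '{'; stack = {
pos 17: '}' matches '{'; pop; stack = (empty)
pos 18: push '('; stack = (
pos 19: push '{'; stack = ({
pos 20: '}' matches '{'; pop; stack = (
pos 21: push '['; stack = ([
pos 22: ']' matches '['; pop; stack = (
pos 23: ')' matches '('; pop; stack = (empty)
end: stack empty → VALID
Verdict: properly nested → yes

Answer: yes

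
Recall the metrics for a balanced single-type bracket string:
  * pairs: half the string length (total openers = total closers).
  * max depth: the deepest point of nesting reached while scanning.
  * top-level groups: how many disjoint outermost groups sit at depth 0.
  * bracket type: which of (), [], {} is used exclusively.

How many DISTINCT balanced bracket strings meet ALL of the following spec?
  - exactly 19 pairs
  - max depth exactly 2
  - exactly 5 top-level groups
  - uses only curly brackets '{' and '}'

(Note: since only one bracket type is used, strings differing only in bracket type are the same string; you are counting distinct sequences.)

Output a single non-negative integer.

Answer: 3060

Derivation:
Spec: pairs=19 depth=2 groups=5
Count(depth <= 2) = 3060
Count(depth <= 1) = 0
Count(depth == 2) = 3060 - 0 = 3060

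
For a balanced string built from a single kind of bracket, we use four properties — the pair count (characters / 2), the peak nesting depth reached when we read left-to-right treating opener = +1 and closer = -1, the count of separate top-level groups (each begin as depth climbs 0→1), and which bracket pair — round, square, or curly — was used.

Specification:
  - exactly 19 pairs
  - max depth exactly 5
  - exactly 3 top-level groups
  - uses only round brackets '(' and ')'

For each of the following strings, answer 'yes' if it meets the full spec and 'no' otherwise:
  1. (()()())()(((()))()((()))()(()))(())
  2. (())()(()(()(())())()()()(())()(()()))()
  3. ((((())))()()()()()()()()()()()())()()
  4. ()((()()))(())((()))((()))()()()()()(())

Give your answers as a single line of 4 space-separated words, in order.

Answer: no no yes no

Derivation:
String 1 '(()()())()(((()))()((()))()(()))(())': depth seq [1 2 1 2 1 2 1 0 1 0 1 2 3 4 3 2 1 2 1 2 3 4 3 2 1 2 1 2 3 2 1 0 1 2 1 0]
  -> pairs=18 depth=4 groups=4 -> no
String 2 '(())()(()(()(())())()()()(())()(()()))()': depth seq [1 2 1 0 1 0 1 2 1 2 3 2 3 4 3 2 3 2 1 2 1 2 1 2 1 2 3 2 1 2 1 2 3 2 3 2 1 0 1 0]
  -> pairs=20 depth=4 groups=4 -> no
String 3 '((((())))()()()()()()()()()()()())()()': depth seq [1 2 3 4 5 4 3 2 1 2 1 2 1 2 1 2 1 2 1 2 1 2 1 2 1 2 1 2 1 2 1 2 1 0 1 0 1 0]
  -> pairs=19 depth=5 groups=3 -> yes
String 4 '()((()()))(())((()))((()))()()()()()(())': depth seq [1 0 1 2 3 2 3 2 1 0 1 2 1 0 1 2 3 2 1 0 1 2 3 2 1 0 1 0 1 0 1 0 1 0 1 0 1 2 1 0]
  -> pairs=20 depth=3 groups=11 -> no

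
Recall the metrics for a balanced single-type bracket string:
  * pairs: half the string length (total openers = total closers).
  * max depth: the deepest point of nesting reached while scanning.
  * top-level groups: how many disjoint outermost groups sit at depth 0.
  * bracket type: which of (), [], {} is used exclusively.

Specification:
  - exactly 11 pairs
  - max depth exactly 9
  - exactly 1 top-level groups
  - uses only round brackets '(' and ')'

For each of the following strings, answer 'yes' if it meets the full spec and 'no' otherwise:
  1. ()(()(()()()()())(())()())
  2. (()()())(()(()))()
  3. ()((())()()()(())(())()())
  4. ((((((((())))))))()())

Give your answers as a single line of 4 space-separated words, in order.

Answer: no no no yes

Derivation:
String 1 '()(()(()()()()())(())()())': depth seq [1 0 1 2 1 2 3 2 3 2 3 2 3 2 3 2 1 2 3 2 1 2 1 2 1 0]
  -> pairs=13 depth=3 groups=2 -> no
String 2 '(()()())(()(()))()': depth seq [1 2 1 2 1 2 1 0 1 2 1 2 3 2 1 0 1 0]
  -> pairs=9 depth=3 groups=3 -> no
String 3 '()((())()()()(())(())()())': depth seq [1 0 1 2 3 2 1 2 1 2 1 2 1 2 3 2 1 2 3 2 1 2 1 2 1 0]
  -> pairs=13 depth=3 groups=2 -> no
String 4 '((((((((())))))))()())': depth seq [1 2 3 4 5 6 7 8 9 8 7 6 5 4 3 2 1 2 1 2 1 0]
  -> pairs=11 depth=9 groups=1 -> yes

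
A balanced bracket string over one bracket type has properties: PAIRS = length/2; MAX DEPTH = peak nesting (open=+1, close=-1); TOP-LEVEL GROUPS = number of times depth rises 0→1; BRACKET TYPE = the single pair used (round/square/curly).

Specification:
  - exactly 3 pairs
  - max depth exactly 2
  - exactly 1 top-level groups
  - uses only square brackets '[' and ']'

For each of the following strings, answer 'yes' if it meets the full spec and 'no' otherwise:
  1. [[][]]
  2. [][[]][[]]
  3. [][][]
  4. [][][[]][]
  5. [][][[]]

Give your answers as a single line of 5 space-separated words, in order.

String 1 '[[][]]': depth seq [1 2 1 2 1 0]
  -> pairs=3 depth=2 groups=1 -> yes
String 2 '[][[]][[]]': depth seq [1 0 1 2 1 0 1 2 1 0]
  -> pairs=5 depth=2 groups=3 -> no
String 3 '[][][]': depth seq [1 0 1 0 1 0]
  -> pairs=3 depth=1 groups=3 -> no
String 4 '[][][[]][]': depth seq [1 0 1 0 1 2 1 0 1 0]
  -> pairs=5 depth=2 groups=4 -> no
String 5 '[][][[]]': depth seq [1 0 1 0 1 2 1 0]
  -> pairs=4 depth=2 groups=3 -> no

Answer: yes no no no no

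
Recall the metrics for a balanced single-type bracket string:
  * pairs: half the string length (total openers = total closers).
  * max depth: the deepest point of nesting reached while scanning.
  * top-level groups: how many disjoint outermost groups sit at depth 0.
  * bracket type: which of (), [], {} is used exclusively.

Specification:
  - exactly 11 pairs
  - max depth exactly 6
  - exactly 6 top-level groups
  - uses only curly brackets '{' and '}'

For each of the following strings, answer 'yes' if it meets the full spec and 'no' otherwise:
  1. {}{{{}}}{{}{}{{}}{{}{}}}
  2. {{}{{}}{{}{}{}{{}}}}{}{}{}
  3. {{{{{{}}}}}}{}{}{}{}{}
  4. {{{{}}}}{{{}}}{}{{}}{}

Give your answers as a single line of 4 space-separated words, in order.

String 1 '{}{{{}}}{{}{}{{}}{{}{}}}': depth seq [1 0 1 2 3 2 1 0 1 2 1 2 1 2 3 2 1 2 3 2 3 2 1 0]
  -> pairs=12 depth=3 groups=3 -> no
String 2 '{{}{{}}{{}{}{}{{}}}}{}{}{}': depth seq [1 2 1 2 3 2 1 2 3 2 3 2 3 2 3 4 3 2 1 0 1 0 1 0 1 0]
  -> pairs=13 depth=4 groups=4 -> no
String 3 '{{{{{{}}}}}}{}{}{}{}{}': depth seq [1 2 3 4 5 6 5 4 3 2 1 0 1 0 1 0 1 0 1 0 1 0]
  -> pairs=11 depth=6 groups=6 -> yes
String 4 '{{{{}}}}{{{}}}{}{{}}{}': depth seq [1 2 3 4 3 2 1 0 1 2 3 2 1 0 1 0 1 2 1 0 1 0]
  -> pairs=11 depth=4 groups=5 -> no

Answer: no no yes no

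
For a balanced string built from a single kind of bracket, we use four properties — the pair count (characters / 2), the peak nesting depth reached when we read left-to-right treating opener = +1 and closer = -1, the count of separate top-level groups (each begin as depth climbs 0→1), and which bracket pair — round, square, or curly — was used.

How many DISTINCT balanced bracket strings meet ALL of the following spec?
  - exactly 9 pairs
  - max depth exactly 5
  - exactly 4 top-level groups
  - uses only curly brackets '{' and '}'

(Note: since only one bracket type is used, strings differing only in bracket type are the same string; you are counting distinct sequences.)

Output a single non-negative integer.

Spec: pairs=9 depth=5 groups=4
Count(depth <= 5) = 568
Count(depth <= 4) = 528
Count(depth == 5) = 568 - 528 = 40

Answer: 40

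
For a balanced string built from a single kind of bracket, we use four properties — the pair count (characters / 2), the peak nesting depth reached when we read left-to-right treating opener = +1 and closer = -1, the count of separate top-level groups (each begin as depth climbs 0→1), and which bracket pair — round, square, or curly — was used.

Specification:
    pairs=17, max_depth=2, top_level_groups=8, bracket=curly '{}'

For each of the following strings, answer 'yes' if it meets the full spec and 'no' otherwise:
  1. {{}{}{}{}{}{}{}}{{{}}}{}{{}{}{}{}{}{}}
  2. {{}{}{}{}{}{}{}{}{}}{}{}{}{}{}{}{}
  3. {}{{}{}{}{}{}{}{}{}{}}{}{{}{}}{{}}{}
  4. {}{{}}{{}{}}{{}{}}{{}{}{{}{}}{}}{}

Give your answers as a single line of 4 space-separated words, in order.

String 1 '{{}{}{}{}{}{}{}}{{{}}}{}{{}{}{}{}{}{}}': depth seq [1 2 1 2 1 2 1 2 1 2 1 2 1 2 1 0 1 2 3 2 1 0 1 0 1 2 1 2 1 2 1 2 1 2 1 2 1 0]
  -> pairs=19 depth=3 groups=4 -> no
String 2 '{{}{}{}{}{}{}{}{}{}}{}{}{}{}{}{}{}': depth seq [1 2 1 2 1 2 1 2 1 2 1 2 1 2 1 2 1 2 1 0 1 0 1 0 1 0 1 0 1 0 1 0 1 0]
  -> pairs=17 depth=2 groups=8 -> yes
String 3 '{}{{}{}{}{}{}{}{}{}{}}{}{{}{}}{{}}{}': depth seq [1 0 1 2 1 2 1 2 1 2 1 2 1 2 1 2 1 2 1 2 1 0 1 0 1 2 1 2 1 0 1 2 1 0 1 0]
  -> pairs=18 depth=2 groups=6 -> no
String 4 '{}{{}}{{}{}}{{}{}}{{}{}{{}{}}{}}{}': depth seq [1 0 1 2 1 0 1 2 1 2 1 0 1 2 1 2 1 0 1 2 1 2 1 2 3 2 3 2 1 2 1 0 1 0]
  -> pairs=17 depth=3 groups=6 -> no

Answer: no yes no no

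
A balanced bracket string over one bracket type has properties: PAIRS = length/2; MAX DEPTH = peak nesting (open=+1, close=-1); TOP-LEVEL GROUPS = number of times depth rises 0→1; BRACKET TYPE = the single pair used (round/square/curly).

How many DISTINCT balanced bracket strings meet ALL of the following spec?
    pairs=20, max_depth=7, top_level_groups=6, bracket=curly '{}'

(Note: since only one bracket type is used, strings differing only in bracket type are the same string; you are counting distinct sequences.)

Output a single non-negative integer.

Answer: 24914001

Derivation:
Spec: pairs=20 depth=7 groups=6
Count(depth <= 7) = 231877287
Count(depth <= 6) = 206963286
Count(depth == 7) = 231877287 - 206963286 = 24914001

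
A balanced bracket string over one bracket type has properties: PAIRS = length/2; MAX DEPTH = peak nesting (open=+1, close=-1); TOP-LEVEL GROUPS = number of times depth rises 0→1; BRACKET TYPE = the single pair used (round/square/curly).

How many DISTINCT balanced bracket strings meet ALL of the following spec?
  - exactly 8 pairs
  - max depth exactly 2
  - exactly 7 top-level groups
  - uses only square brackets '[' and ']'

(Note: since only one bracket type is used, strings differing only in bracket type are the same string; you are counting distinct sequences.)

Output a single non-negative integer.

Spec: pairs=8 depth=2 groups=7
Count(depth <= 2) = 7
Count(depth <= 1) = 0
Count(depth == 2) = 7 - 0 = 7

Answer: 7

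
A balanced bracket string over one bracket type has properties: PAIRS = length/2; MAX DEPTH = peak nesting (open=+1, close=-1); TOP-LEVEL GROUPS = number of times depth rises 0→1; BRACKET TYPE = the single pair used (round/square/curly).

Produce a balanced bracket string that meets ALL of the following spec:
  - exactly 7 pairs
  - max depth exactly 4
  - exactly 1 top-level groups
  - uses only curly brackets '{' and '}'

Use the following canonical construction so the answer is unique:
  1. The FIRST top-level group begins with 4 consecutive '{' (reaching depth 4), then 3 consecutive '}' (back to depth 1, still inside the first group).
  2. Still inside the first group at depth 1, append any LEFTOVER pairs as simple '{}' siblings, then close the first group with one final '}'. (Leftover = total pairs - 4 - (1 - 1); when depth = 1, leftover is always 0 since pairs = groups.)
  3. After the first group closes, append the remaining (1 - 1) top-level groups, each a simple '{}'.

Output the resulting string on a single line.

Spec: pairs=7 depth=4 groups=1
Leftover pairs = 7 - 4 - (1-1) = 3
First group: deep chain of depth 4 + 3 sibling pairs
Remaining 0 groups: simple '{}' each

Answer: {{{{}}}{}{}{}}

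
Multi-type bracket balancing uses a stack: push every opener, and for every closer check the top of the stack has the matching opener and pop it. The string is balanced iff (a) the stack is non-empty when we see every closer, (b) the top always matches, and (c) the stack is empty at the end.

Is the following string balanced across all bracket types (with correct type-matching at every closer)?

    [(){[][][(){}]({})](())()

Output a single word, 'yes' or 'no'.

pos 0: push '['; stack = [
pos 1: push '('; stack = [(
pos 2: ')' matches '('; pop; stack = [
pos 3: push '{'; stack = [{
pos 4: push '['; stack = [{[
pos 5: ']' matches '['; pop; stack = [{
pos 6: push '['; stack = [{[
pos 7: ']' matches '['; pop; stack = [{
pos 8: push '['; stack = [{[
pos 9: push '('; stack = [{[(
pos 10: ')' matches '('; pop; stack = [{[
pos 11: push '{'; stack = [{[{
pos 12: '}' matches '{'; pop; stack = [{[
pos 13: ']' matches '['; pop; stack = [{
pos 14: push '('; stack = [{(
pos 15: push '{'; stack = [{({
pos 16: '}' matches '{'; pop; stack = [{(
pos 17: ')' matches '('; pop; stack = [{
pos 18: saw closer ']' but top of stack is '{' (expected '}') → INVALID
Verdict: type mismatch at position 18: ']' closes '{' → no

Answer: no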